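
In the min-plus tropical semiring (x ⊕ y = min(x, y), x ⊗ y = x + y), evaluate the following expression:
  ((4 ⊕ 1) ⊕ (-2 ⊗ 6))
((4 ⊕ 1) ⊕ (-2 ⊗ 6)) = 1

Expand innermost to outermost. Recall ⊕ takes the minimum of its arguments and ⊗ takes their sum. Working out the expression ((4 ⊕ 1) ⊕ (-2 ⊗ 6)) gives 1.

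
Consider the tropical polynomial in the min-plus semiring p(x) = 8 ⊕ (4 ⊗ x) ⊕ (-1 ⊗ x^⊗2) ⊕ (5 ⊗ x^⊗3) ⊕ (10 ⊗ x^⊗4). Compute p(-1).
p(-1) = -3

A tropical monomial a ⊗ x^⊗i evaluates to a + i · x. Evaluating each term at x = -1:
  Term 0 contributes 8 + 0 · -1 = 8
  Term 1 contributes 4 + 1 · -1 = 3
  Term 2 contributes -1 + 2 · -1 = -3
  Term 3 contributes 5 + 3 · -1 = 2
  Term 4 contributes 10 + 4 · -1 = 6
p(-1) = ⊕ of these = min[8, 3, -3, 2, 6] = -3.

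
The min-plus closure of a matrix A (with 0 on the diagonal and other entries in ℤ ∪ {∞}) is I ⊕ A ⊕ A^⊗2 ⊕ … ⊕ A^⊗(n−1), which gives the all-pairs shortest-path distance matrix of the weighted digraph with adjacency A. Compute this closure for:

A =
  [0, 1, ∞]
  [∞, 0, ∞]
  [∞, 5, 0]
Closure =
  [0, 1, ∞]
  [∞, 0, ∞]
  [∞, 5, 0]

This is the Floyd-Warshall all-pairs shortest-path computation. For each intermediate vertex k = 0, 1, …, 2, update dist[i][j] ← min(dist[i][j], dist[i][k] + dist[k][j]). The final matrix gives, for each (i, j), the minimum total weight of any directed path from i to j (possibly empty when i = j).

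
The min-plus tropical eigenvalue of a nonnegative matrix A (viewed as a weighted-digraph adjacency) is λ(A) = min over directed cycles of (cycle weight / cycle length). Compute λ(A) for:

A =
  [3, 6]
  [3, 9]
λ(A) = 3

Enumerate directed cycles and compute their means (weight / length). Sample:
  cycle 0 → 0: weight = 3, length = 1, mean = 3/1 ≈ 3.000
  cycle 1 → 1: weight = 9, length = 1, mean = 9/1 ≈ 9.000
  cycle 0 → 1 → 0: weight = 9, length = 2, mean = 9/2 ≈ 4.500
  cycle 1 → 0 → 1: weight = 9, length = 2, mean = 9/2 ≈ 4.500
Minimum mean = 3.000, attained e.g. along the cycle 0 → 0 with weight 3 and length 1. So λ(A) = 3/1 = 3.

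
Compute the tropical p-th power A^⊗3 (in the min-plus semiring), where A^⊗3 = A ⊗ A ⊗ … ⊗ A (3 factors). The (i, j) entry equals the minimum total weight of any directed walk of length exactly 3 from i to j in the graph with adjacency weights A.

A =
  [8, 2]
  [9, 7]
A^⊗3 =
  [18, 13]
  [20, 18]

Each entry (A^⊗3)_ij equals the minimum over all length-3 walks i = v_0 → v_1 → … → v_3 = j of Σ_t A[v_t][v_{t+1}]. For example, for (i, j) = (0, 1) we minimise over 4 possible intermediate vertex sequences; the minimum is 13, attained along the walk 0 → 1 → 0 → 1.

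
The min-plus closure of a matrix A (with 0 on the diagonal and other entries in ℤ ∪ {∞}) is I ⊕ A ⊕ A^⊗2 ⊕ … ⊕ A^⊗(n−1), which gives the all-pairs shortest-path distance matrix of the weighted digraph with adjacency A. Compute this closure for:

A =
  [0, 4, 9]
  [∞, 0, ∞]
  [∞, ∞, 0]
Closure =
  [0, 4, 9]
  [∞, 0, ∞]
  [∞, ∞, 0]

This is the Floyd-Warshall all-pairs shortest-path computation. For each intermediate vertex k = 0, 1, …, 2, update dist[i][j] ← min(dist[i][j], dist[i][k] + dist[k][j]). The final matrix gives, for each (i, j), the minimum total weight of any directed path from i to j (possibly empty when i = j).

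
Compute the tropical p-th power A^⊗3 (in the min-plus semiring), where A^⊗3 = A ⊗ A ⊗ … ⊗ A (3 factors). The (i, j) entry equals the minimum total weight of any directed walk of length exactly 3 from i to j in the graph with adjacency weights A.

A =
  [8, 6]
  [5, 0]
A^⊗3 =
  [11, 6]
  [5, 0]

Each entry (A^⊗3)_ij equals the minimum over all length-3 walks i = v_0 → v_1 → … → v_3 = j of Σ_t A[v_t][v_{t+1}]. For example, for (i, j) = (0, 1) we minimise over 4 possible intermediate vertex sequences; the minimum is 6, attained along the walk 0 → 1 → 1 → 1.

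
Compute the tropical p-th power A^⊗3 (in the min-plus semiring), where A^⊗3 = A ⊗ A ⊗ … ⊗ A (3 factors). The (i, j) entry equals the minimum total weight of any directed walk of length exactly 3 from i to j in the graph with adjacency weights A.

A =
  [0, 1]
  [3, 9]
A^⊗3 =
  [0, 1]
  [3, 4]

Each entry (A^⊗3)_ij equals the minimum over all length-3 walks i = v_0 → v_1 → … → v_3 = j of Σ_t A[v_t][v_{t+1}]. For example, for (i, j) = (0, 1) we minimise over 4 possible intermediate vertex sequences; the minimum is 1, attained along the walk 0 → 0 → 0 → 1.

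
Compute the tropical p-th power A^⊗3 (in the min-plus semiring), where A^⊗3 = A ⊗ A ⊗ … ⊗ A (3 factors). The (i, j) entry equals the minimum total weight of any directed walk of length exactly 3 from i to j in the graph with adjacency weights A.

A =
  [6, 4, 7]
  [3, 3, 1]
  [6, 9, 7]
A^⊗3 =
  [10, 10, 8]
  [9, 9, 7]
  [13, 13, 11]

Each entry (A^⊗3)_ij equals the minimum over all length-3 walks i = v_0 → v_1 → … → v_3 = j of Σ_t A[v_t][v_{t+1}]. For example, for (i, j) = (0, 2) we minimise over 9 possible intermediate vertex sequences; the minimum is 8, attained along the walk 0 → 1 → 1 → 2.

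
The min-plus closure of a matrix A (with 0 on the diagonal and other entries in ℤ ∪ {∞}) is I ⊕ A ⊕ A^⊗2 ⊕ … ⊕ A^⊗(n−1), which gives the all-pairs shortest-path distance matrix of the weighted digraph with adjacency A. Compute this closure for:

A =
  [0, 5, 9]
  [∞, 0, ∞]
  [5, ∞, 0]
Closure =
  [0, 5, 9]
  [∞, 0, ∞]
  [5, 10, 0]

This is the Floyd-Warshall all-pairs shortest-path computation. For each intermediate vertex k = 0, 1, …, 2, update dist[i][j] ← min(dist[i][j], dist[i][k] + dist[k][j]). The final matrix gives, for each (i, j), the minimum total weight of any directed path from i to j (possibly empty when i = j).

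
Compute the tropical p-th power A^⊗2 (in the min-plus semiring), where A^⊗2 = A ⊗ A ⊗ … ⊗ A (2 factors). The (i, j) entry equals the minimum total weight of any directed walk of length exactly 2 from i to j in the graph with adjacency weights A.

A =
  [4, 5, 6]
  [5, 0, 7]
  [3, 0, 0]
A^⊗2 =
  [8, 5, 6]
  [5, 0, 7]
  [3, 0, 0]

Each entry (A^⊗2)_ij equals the minimum over all length-2 walks i = v_0 → v_1 → … → v_2 = j of Σ_t A[v_t][v_{t+1}]. For example, for (i, j) = (0, 2) we minimise over 3 possible intermediate vertex sequences; the minimum is 6, attained along the walk 0 → 2 → 2.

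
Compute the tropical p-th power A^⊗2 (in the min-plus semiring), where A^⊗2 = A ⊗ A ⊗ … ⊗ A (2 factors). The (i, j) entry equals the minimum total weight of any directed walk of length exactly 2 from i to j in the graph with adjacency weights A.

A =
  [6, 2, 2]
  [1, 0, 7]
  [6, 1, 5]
A^⊗2 =
  [3, 2, 7]
  [1, 0, 3]
  [2, 1, 8]

Each entry (A^⊗2)_ij equals the minimum over all length-2 walks i = v_0 → v_1 → … → v_2 = j of Σ_t A[v_t][v_{t+1}]. For example, for (i, j) = (0, 2) we minimise over 3 possible intermediate vertex sequences; the minimum is 7, attained along the walk 0 → 2 → 2.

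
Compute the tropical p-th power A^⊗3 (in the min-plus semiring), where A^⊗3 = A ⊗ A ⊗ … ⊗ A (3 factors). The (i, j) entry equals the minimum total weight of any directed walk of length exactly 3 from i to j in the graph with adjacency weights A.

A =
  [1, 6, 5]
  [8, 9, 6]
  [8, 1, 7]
A^⊗3 =
  [3, 7, 7]
  [10, 14, 13]
  [10, 8, 14]

Each entry (A^⊗3)_ij equals the minimum over all length-3 walks i = v_0 → v_1 → … → v_3 = j of Σ_t A[v_t][v_{t+1}]. For example, for (i, j) = (0, 2) we minimise over 9 possible intermediate vertex sequences; the minimum is 7, attained along the walk 0 → 0 → 0 → 2.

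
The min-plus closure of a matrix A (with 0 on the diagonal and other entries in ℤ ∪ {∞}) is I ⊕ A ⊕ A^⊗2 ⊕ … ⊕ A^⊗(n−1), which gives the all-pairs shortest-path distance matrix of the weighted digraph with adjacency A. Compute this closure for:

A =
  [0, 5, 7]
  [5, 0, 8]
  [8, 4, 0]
Closure =
  [0, 5, 7]
  [5, 0, 8]
  [8, 4, 0]

This is the Floyd-Warshall all-pairs shortest-path computation. For each intermediate vertex k = 0, 1, …, 2, update dist[i][j] ← min(dist[i][j], dist[i][k] + dist[k][j]). The final matrix gives, for each (i, j), the minimum total weight of any directed path from i to j (possibly empty when i = j).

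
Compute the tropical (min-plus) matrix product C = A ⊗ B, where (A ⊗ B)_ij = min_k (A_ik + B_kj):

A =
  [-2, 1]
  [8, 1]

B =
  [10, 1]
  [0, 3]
A ⊗ B =
  [1, -1]
  [1, 4]

Apply the min-plus product entry-by-entry:
  C[0][0] = min over k of (A[0][0] + B[0][0] = -2 + 10 = 8, A[0][1] + B[1][0] = 1 + 0 = 1) = 1 (attained at k = 1)
  C[0][1] = min over k of (A[0][0] + B[0][1] = -2 + 1 = -1, A[0][1] + B[1][1] = 1 + 3 = 4) = -1 (attained at k = 0)
  C[1][0] = min over k of (A[1][0] + B[0][0] = 8 + 10 = 18, A[1][1] + B[1][0] = 1 + 0 = 1) = 1 (attained at k = 1)
  C[1][1] = min over k of (A[1][0] + B[0][1] = 8 + 1 = 9, A[1][1] + B[1][1] = 1 + 3 = 4) = 4 (attained at k = 1)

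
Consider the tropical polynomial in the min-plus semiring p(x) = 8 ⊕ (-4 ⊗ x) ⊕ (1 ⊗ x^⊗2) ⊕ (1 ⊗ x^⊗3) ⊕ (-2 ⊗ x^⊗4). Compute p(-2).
p(-2) = -10

A tropical monomial a ⊗ x^⊗i evaluates to a + i · x. Evaluating each term at x = -2:
  Term 0 contributes 8 + 0 · -2 = 8
  Term 1 contributes -4 + 1 · -2 = -6
  Term 2 contributes 1 + 2 · -2 = -3
  Term 3 contributes 1 + 3 · -2 = -5
  Term 4 contributes -2 + 4 · -2 = -10
p(-2) = ⊕ of these = min[8, -6, -3, -5, -10] = -10.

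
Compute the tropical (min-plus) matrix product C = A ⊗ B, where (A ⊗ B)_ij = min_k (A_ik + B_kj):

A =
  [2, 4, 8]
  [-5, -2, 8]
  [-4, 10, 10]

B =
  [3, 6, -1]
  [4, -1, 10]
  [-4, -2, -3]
A ⊗ B =
  [4, 3, 1]
  [-2, -3, -6]
  [-1, 2, -5]

Apply the min-plus product entry-by-entry:
  C[0][0] = min over k of (A[0][0] + B[0][0] = 2 + 3 = 5, A[0][1] + B[1][0] = 4 + 4 = 8, A[0][2] + B[2][0] = 8 + -4 = 4) = 4 (attained at k = 2)
  C[0][1] = min over k of (A[0][0] + B[0][1] = 2 + 6 = 8, A[0][1] + B[1][1] = 4 + -1 = 3, A[0][2] + B[2][1] = 8 + -2 = 6) = 3 (attained at k = 1)
  C[0][2] = min over k of (A[0][0] + B[0][2] = 2 + -1 = 1, A[0][1] + B[1][2] = 4 + 10 = 14, A[0][2] + B[2][2] = 8 + -3 = 5) = 1 (attained at k = 0)
  C[1][0] = min over k of (A[1][0] + B[0][0] = -5 + 3 = -2, A[1][1] + B[1][0] = -2 + 4 = 2, A[1][2] + B[2][0] = 8 + -4 = 4) = -2 (attained at k = 0)
  C[1][1] = min over k of (A[1][0] + B[0][1] = -5 + 6 = 1, A[1][1] + B[1][1] = -2 + -1 = -3, A[1][2] + B[2][1] = 8 + -2 = 6) = -3 (attained at k = 1)
  C[1][2] = min over k of (A[1][0] + B[0][2] = -5 + -1 = -6, A[1][1] + B[1][2] = -2 + 10 = 8, A[1][2] + B[2][2] = 8 + -3 = 5) = -6 (attained at k = 0)
  C[2][0] = min over k of (A[2][0] + B[0][0] = -4 + 3 = -1, A[2][1] + B[1][0] = 10 + 4 = 14, A[2][2] + B[2][0] = 10 + -4 = 6) = -1 (attained at k = 0)
  C[2][1] = min over k of (A[2][0] + B[0][1] = -4 + 6 = 2, A[2][1] + B[1][1] = 10 + -1 = 9, A[2][2] + B[2][1] = 10 + -2 = 8) = 2 (attained at k = 0)
  C[2][2] = min over k of (A[2][0] + B[0][2] = -4 + -1 = -5, A[2][1] + B[1][2] = 10 + 10 = 20, A[2][2] + B[2][2] = 10 + -3 = 7) = -5 (attained at k = 0)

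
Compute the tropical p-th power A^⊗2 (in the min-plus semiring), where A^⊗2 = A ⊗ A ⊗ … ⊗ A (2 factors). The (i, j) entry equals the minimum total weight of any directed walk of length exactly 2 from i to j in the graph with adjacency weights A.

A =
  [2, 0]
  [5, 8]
A^⊗2 =
  [4, 2]
  [7, 5]

Each entry (A^⊗2)_ij equals the minimum over all length-2 walks i = v_0 → v_1 → … → v_2 = j of Σ_t A[v_t][v_{t+1}]. For example, for (i, j) = (0, 1) we minimise over 2 possible intermediate vertex sequences; the minimum is 2, attained along the walk 0 → 0 → 1.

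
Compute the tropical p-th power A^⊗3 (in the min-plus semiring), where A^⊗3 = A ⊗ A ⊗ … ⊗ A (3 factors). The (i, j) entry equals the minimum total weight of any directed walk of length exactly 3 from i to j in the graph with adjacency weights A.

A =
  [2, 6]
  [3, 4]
A^⊗3 =
  [6, 10]
  [7, 11]

Each entry (A^⊗3)_ij equals the minimum over all length-3 walks i = v_0 → v_1 → … → v_3 = j of Σ_t A[v_t][v_{t+1}]. For example, for (i, j) = (0, 1) we minimise over 4 possible intermediate vertex sequences; the minimum is 10, attained along the walk 0 → 0 → 0 → 1.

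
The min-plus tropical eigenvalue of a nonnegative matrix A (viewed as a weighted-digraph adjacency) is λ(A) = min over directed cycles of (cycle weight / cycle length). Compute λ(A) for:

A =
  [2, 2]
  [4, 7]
λ(A) = 2

Enumerate directed cycles and compute their means (weight / length). Sample:
  cycle 0 → 0: weight = 2, length = 1, mean = 2/1 ≈ 2.000
  cycle 1 → 1: weight = 7, length = 1, mean = 7/1 ≈ 7.000
  cycle 0 → 1 → 0: weight = 6, length = 2, mean = 6/2 ≈ 3.000
  cycle 1 → 0 → 1: weight = 6, length = 2, mean = 6/2 ≈ 3.000
Minimum mean = 2.000, attained e.g. along the cycle 0 → 0 with weight 2 and length 1. So λ(A) = 2/1 = 2.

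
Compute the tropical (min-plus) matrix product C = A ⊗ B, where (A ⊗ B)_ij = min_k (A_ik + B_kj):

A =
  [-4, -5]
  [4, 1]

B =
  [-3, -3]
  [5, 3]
A ⊗ B =
  [-7, -7]
  [1, 1]

Apply the min-plus product entry-by-entry:
  C[0][0] = min over k of (A[0][0] + B[0][0] = -4 + -3 = -7, A[0][1] + B[1][0] = -5 + 5 = 0) = -7 (attained at k = 0)
  C[0][1] = min over k of (A[0][0] + B[0][1] = -4 + -3 = -7, A[0][1] + B[1][1] = -5 + 3 = -2) = -7 (attained at k = 0)
  C[1][0] = min over k of (A[1][0] + B[0][0] = 4 + -3 = 1, A[1][1] + B[1][0] = 1 + 5 = 6) = 1 (attained at k = 0)
  C[1][1] = min over k of (A[1][0] + B[0][1] = 4 + -3 = 1, A[1][1] + B[1][1] = 1 + 3 = 4) = 1 (attained at k = 0)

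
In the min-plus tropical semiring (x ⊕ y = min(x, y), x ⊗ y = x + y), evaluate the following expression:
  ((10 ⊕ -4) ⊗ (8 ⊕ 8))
((10 ⊕ -4) ⊗ (8 ⊕ 8)) = 4

Expand innermost to outermost. Recall ⊕ takes the minimum of its arguments and ⊗ takes their sum. Working out the expression ((10 ⊕ -4) ⊗ (8 ⊕ 8)) gives 4.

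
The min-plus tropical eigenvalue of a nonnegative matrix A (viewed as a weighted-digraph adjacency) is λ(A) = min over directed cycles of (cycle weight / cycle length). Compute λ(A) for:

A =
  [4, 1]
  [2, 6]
λ(A) = 3/2

Enumerate directed cycles and compute their means (weight / length). Sample:
  cycle 0 → 0: weight = 4, length = 1, mean = 4/1 ≈ 4.000
  cycle 1 → 1: weight = 6, length = 1, mean = 6/1 ≈ 6.000
  cycle 0 → 1 → 0: weight = 3, length = 2, mean = 3/2 ≈ 1.500
  cycle 1 → 0 → 1: weight = 3, length = 2, mean = 3/2 ≈ 1.500
Minimum mean = 1.500, attained e.g. along the cycle 0 → 1 → 0 with weight 3 and length 2. So λ(A) = 3/2 = 3/2.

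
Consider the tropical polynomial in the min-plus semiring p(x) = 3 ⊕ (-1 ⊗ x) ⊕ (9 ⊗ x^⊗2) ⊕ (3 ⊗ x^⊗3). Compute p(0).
p(0) = -1

A tropical monomial a ⊗ x^⊗i evaluates to a + i · x. Evaluating each term at x = 0:
  Term 0 contributes 3 + 0 · 0 = 3
  Term 1 contributes -1 + 1 · 0 = -1
  Term 2 contributes 9 + 2 · 0 = 9
  Term 3 contributes 3 + 3 · 0 = 3
p(0) = ⊕ of these = min[3, -1, 9, 3] = -1.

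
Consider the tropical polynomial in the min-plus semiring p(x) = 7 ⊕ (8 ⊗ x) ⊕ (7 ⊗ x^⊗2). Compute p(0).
p(0) = 7

A tropical monomial a ⊗ x^⊗i evaluates to a + i · x. Evaluating each term at x = 0:
  Term 0 contributes 7 + 0 · 0 = 7
  Term 1 contributes 8 + 1 · 0 = 8
  Term 2 contributes 7 + 2 · 0 = 7
p(0) = ⊕ of these = min[7, 8, 7] = 7.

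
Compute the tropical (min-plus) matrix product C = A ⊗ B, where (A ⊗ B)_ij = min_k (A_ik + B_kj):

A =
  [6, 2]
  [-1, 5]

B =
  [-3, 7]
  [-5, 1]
A ⊗ B =
  [-3, 3]
  [-4, 6]

Apply the min-plus product entry-by-entry:
  C[0][0] = min over k of (A[0][0] + B[0][0] = 6 + -3 = 3, A[0][1] + B[1][0] = 2 + -5 = -3) = -3 (attained at k = 1)
  C[0][1] = min over k of (A[0][0] + B[0][1] = 6 + 7 = 13, A[0][1] + B[1][1] = 2 + 1 = 3) = 3 (attained at k = 1)
  C[1][0] = min over k of (A[1][0] + B[0][0] = -1 + -3 = -4, A[1][1] + B[1][0] = 5 + -5 = 0) = -4 (attained at k = 0)
  C[1][1] = min over k of (A[1][0] + B[0][1] = -1 + 7 = 6, A[1][1] + B[1][1] = 5 + 1 = 6) = 6 (attained at k = 0)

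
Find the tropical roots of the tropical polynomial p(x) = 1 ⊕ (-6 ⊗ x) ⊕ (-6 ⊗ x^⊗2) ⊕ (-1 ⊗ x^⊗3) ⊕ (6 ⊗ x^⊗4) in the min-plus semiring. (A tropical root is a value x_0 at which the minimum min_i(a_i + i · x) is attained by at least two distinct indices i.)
Roots: {-7, -5, 0, 7}

Each tropical root is a break point of the lower envelope of the lines y = a_i + i · x (there are 5 lines, with slopes 0, 1, ..., 4). Only the lines that attain the minimum somewhere contribute to roots; other lines are dominated. Here the surviving (envelope) indices are i = 4, i = 3, i = 2, i = 1, i = 0.
Intersections between consecutive envelope lines give the roots: for adjacent envelope indices i < j the intersection is x = (a_i − a_j) / (j − i). Reading off the sorted break points: {-7, -5, 0, 7}.
Verification: at each break x_0, at least two indices attain the minimum of min_i(a_i + i · x_0).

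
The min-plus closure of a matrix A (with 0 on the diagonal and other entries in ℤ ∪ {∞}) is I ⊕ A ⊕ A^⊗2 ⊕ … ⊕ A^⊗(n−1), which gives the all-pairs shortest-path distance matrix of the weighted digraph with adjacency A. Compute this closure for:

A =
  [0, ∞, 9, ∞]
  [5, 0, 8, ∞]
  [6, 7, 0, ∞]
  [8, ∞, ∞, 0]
Closure =
  [0, 16, 9, ∞]
  [5, 0, 8, ∞]
  [6, 7, 0, ∞]
  [8, 24, 17, 0]

This is the Floyd-Warshall all-pairs shortest-path computation. For each intermediate vertex k = 0, 1, …, 3, update dist[i][j] ← min(dist[i][j], dist[i][k] + dist[k][j]). The final matrix gives, for each (i, j), the minimum total weight of any directed path from i to j (possibly empty when i = j).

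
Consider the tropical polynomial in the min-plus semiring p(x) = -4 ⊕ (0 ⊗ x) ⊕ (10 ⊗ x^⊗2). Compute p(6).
p(6) = -4

A tropical monomial a ⊗ x^⊗i evaluates to a + i · x. Evaluating each term at x = 6:
  Term 0 contributes -4 + 0 · 6 = -4
  Term 1 contributes 0 + 1 · 6 = 6
  Term 2 contributes 10 + 2 · 6 = 22
p(6) = ⊕ of these = min[-4, 6, 22] = -4.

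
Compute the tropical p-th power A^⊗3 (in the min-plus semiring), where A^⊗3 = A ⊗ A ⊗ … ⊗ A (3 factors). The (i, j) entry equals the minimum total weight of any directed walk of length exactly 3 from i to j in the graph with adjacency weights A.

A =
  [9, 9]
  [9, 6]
A^⊗3 =
  [24, 21]
  [21, 18]

Each entry (A^⊗3)_ij equals the minimum over all length-3 walks i = v_0 → v_1 → … → v_3 = j of Σ_t A[v_t][v_{t+1}]. For example, for (i, j) = (0, 1) we minimise over 4 possible intermediate vertex sequences; the minimum is 21, attained along the walk 0 → 1 → 1 → 1.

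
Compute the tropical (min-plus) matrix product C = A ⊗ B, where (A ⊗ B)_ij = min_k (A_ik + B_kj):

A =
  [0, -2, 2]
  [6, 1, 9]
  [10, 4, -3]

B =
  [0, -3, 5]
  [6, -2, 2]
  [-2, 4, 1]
A ⊗ B =
  [0, -4, 0]
  [6, -1, 3]
  [-5, 1, -2]

Apply the min-plus product entry-by-entry:
  C[0][0] = min over k of (A[0][0] + B[0][0] = 0 + 0 = 0, A[0][1] + B[1][0] = -2 + 6 = 4, A[0][2] + B[2][0] = 2 + -2 = 0) = 0 (attained at k = 0)
  C[0][1] = min over k of (A[0][0] + B[0][1] = 0 + -3 = -3, A[0][1] + B[1][1] = -2 + -2 = -4, A[0][2] + B[2][1] = 2 + 4 = 6) = -4 (attained at k = 1)
  C[0][2] = min over k of (A[0][0] + B[0][2] = 0 + 5 = 5, A[0][1] + B[1][2] = -2 + 2 = 0, A[0][2] + B[2][2] = 2 + 1 = 3) = 0 (attained at k = 1)
  C[1][0] = min over k of (A[1][0] + B[0][0] = 6 + 0 = 6, A[1][1] + B[1][0] = 1 + 6 = 7, A[1][2] + B[2][0] = 9 + -2 = 7) = 6 (attained at k = 0)
  C[1][1] = min over k of (A[1][0] + B[0][1] = 6 + -3 = 3, A[1][1] + B[1][1] = 1 + -2 = -1, A[1][2] + B[2][1] = 9 + 4 = 13) = -1 (attained at k = 1)
  C[1][2] = min over k of (A[1][0] + B[0][2] = 6 + 5 = 11, A[1][1] + B[1][2] = 1 + 2 = 3, A[1][2] + B[2][2] = 9 + 1 = 10) = 3 (attained at k = 1)
  C[2][0] = min over k of (A[2][0] + B[0][0] = 10 + 0 = 10, A[2][1] + B[1][0] = 4 + 6 = 10, A[2][2] + B[2][0] = -3 + -2 = -5) = -5 (attained at k = 2)
  C[2][1] = min over k of (A[2][0] + B[0][1] = 10 + -3 = 7, A[2][1] + B[1][1] = 4 + -2 = 2, A[2][2] + B[2][1] = -3 + 4 = 1) = 1 (attained at k = 2)
  C[2][2] = min over k of (A[2][0] + B[0][2] = 10 + 5 = 15, A[2][1] + B[1][2] = 4 + 2 = 6, A[2][2] + B[2][2] = -3 + 1 = -2) = -2 (attained at k = 2)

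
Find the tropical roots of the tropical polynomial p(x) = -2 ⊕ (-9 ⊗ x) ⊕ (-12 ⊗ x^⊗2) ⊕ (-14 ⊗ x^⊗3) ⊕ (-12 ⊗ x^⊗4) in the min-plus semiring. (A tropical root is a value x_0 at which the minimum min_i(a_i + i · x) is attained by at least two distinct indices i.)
Roots: {-2, 2, 3, 7}

Each tropical root is a break point of the lower envelope of the lines y = a_i + i · x (there are 5 lines, with slopes 0, 1, ..., 4). Only the lines that attain the minimum somewhere contribute to roots; other lines are dominated. Here the surviving (envelope) indices are i = 4, i = 3, i = 2, i = 1, i = 0.
Intersections between consecutive envelope lines give the roots: for adjacent envelope indices i < j the intersection is x = (a_i − a_j) / (j − i). Reading off the sorted break points: {-2, 2, 3, 7}.
Verification: at each break x_0, at least two indices attain the minimum of min_i(a_i + i · x_0).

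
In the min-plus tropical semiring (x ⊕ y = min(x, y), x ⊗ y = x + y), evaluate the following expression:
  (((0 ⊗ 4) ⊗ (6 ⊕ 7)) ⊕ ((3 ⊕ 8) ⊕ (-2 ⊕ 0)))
(((0 ⊗ 4) ⊗ (6 ⊕ 7)) ⊕ ((3 ⊕ 8) ⊕ (-2 ⊕ 0))) = -2

Expand innermost to outermost. Recall ⊕ takes the minimum of its arguments and ⊗ takes their sum. Working out the expression (((0 ⊗ 4) ⊗ (6 ⊕ 7)) ⊕ ((3 ⊕ 8) ⊕ (-2 ⊕ 0))) gives -2.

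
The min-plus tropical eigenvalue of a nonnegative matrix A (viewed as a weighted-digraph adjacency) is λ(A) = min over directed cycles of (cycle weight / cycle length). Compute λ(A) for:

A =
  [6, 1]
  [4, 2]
λ(A) = 2

Enumerate directed cycles and compute their means (weight / length). Sample:
  cycle 0 → 0: weight = 6, length = 1, mean = 6/1 ≈ 6.000
  cycle 1 → 1: weight = 2, length = 1, mean = 2/1 ≈ 2.000
  cycle 0 → 1 → 0: weight = 5, length = 2, mean = 5/2 ≈ 2.500
  cycle 1 → 0 → 1: weight = 5, length = 2, mean = 5/2 ≈ 2.500
Minimum mean = 2.000, attained e.g. along the cycle 1 → 1 with weight 2 and length 1. So λ(A) = 2/1 = 2.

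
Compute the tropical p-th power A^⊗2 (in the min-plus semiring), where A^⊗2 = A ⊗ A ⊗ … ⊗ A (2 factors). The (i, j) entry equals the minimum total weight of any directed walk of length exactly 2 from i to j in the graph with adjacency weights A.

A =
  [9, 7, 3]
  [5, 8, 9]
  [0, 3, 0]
A^⊗2 =
  [3, 6, 3]
  [9, 12, 8]
  [0, 3, 0]

Each entry (A^⊗2)_ij equals the minimum over all length-2 walks i = v_0 → v_1 → … → v_2 = j of Σ_t A[v_t][v_{t+1}]. For example, for (i, j) = (0, 2) we minimise over 3 possible intermediate vertex sequences; the minimum is 3, attained along the walk 0 → 2 → 2.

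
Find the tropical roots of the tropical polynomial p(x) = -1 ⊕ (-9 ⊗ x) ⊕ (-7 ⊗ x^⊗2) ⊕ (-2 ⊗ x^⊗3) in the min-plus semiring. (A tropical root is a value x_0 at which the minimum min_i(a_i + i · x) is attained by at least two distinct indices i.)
Roots: {-5, -2, 8}

Each tropical root is a break point of the lower envelope of the lines y = a_i + i · x (there are 4 lines, with slopes 0, 1, ..., 3). Only the lines that attain the minimum somewhere contribute to roots; other lines are dominated. Here the surviving (envelope) indices are i = 3, i = 2, i = 1, i = 0.
Intersections between consecutive envelope lines give the roots: for adjacent envelope indices i < j the intersection is x = (a_i − a_j) / (j − i). Reading off the sorted break points: {-5, -2, 8}.
Verification: at each break x_0, at least two indices attain the minimum of min_i(a_i + i · x_0).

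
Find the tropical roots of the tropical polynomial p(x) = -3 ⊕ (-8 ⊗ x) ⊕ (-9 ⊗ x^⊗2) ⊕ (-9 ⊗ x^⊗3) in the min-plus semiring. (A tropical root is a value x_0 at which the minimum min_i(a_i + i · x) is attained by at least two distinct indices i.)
Roots: {0, 1, 5}

Each tropical root is a break point of the lower envelope of the lines y = a_i + i · x (there are 4 lines, with slopes 0, 1, ..., 3). Only the lines that attain the minimum somewhere contribute to roots; other lines are dominated. Here the surviving (envelope) indices are i = 3, i = 2, i = 1, i = 0.
Intersections between consecutive envelope lines give the roots: for adjacent envelope indices i < j the intersection is x = (a_i − a_j) / (j − i). Reading off the sorted break points: {0, 1, 5}.
Verification: at each break x_0, at least two indices attain the minimum of min_i(a_i + i · x_0).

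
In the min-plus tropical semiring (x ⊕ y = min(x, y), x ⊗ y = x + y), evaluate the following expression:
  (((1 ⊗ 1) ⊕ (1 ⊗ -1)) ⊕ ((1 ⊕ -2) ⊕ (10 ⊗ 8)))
(((1 ⊗ 1) ⊕ (1 ⊗ -1)) ⊕ ((1 ⊕ -2) ⊕ (10 ⊗ 8))) = -2

Expand innermost to outermost. Recall ⊕ takes the minimum of its arguments and ⊗ takes their sum. Working out the expression (((1 ⊗ 1) ⊕ (1 ⊗ -1)) ⊕ ((1 ⊕ -2) ⊕ (10 ⊗ 8))) gives -2.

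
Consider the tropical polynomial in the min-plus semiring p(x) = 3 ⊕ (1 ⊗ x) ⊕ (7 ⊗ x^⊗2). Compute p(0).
p(0) = 1

A tropical monomial a ⊗ x^⊗i evaluates to a + i · x. Evaluating each term at x = 0:
  Term 0 contributes 3 + 0 · 0 = 3
  Term 1 contributes 1 + 1 · 0 = 1
  Term 2 contributes 7 + 2 · 0 = 7
p(0) = ⊕ of these = min[3, 1, 7] = 1.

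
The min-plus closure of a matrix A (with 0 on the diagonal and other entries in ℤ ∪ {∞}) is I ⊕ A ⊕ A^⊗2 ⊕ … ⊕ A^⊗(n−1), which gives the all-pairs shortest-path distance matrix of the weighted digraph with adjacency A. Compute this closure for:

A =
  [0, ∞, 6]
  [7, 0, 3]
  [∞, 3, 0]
Closure =
  [0, 9, 6]
  [7, 0, 3]
  [10, 3, 0]

This is the Floyd-Warshall all-pairs shortest-path computation. For each intermediate vertex k = 0, 1, …, 2, update dist[i][j] ← min(dist[i][j], dist[i][k] + dist[k][j]). The final matrix gives, for each (i, j), the minimum total weight of any directed path from i to j (possibly empty when i = j).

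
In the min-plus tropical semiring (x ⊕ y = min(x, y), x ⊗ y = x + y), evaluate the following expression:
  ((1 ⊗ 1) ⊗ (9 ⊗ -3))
((1 ⊗ 1) ⊗ (9 ⊗ -3)) = 8

Expand innermost to outermost. Recall ⊕ takes the minimum of its arguments and ⊗ takes their sum. Working out the expression ((1 ⊗ 1) ⊗ (9 ⊗ -3)) gives 8.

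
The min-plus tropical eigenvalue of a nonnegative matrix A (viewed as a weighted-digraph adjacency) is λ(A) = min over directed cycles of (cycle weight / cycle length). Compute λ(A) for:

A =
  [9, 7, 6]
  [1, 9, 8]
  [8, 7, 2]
λ(A) = 2

Enumerate directed cycles and compute their means (weight / length). Sample:
  cycle 0 → 0: weight = 9, length = 1, mean = 9/1 ≈ 9.000
  cycle 1 → 1: weight = 9, length = 1, mean = 9/1 ≈ 9.000
  cycle 2 → 2: weight = 2, length = 1, mean = 2/1 ≈ 2.000
  cycle 0 → 1 → 0: weight = 8, length = 2, mean = 8/2 ≈ 4.000
  cycle 0 → 2 → 0: weight = 14, length = 2, mean = 14/2 ≈ 7.000
  cycle 1 → 0 → 1: weight = 8, length = 2, mean = 8/2 ≈ 4.000
Minimum mean = 2.000, attained e.g. along the cycle 2 → 2 with weight 2 and length 1. So λ(A) = 2/1 = 2.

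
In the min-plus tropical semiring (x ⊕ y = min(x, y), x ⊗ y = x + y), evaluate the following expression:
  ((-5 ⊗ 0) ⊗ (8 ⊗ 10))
((-5 ⊗ 0) ⊗ (8 ⊗ 10)) = 13

Expand innermost to outermost. Recall ⊕ takes the minimum of its arguments and ⊗ takes their sum. Working out the expression ((-5 ⊗ 0) ⊗ (8 ⊗ 10)) gives 13.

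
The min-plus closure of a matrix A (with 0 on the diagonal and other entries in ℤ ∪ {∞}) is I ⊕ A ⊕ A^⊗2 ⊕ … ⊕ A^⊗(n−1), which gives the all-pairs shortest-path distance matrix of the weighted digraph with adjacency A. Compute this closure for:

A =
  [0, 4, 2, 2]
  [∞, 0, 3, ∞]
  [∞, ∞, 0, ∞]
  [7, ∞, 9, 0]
Closure =
  [0, 4, 2, 2]
  [∞, 0, 3, ∞]
  [∞, ∞, 0, ∞]
  [7, 11, 9, 0]

This is the Floyd-Warshall all-pairs shortest-path computation. For each intermediate vertex k = 0, 1, …, 3, update dist[i][j] ← min(dist[i][j], dist[i][k] + dist[k][j]). The final matrix gives, for each (i, j), the minimum total weight of any directed path from i to j (possibly empty when i = j).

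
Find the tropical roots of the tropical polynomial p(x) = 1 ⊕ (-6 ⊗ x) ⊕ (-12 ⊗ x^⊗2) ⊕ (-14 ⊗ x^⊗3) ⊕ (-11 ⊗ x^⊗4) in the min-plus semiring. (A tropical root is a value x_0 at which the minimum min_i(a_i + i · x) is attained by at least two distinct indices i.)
Roots: {-3, 2, 6, 7}

Each tropical root is a break point of the lower envelope of the lines y = a_i + i · x (there are 5 lines, with slopes 0, 1, ..., 4). Only the lines that attain the minimum somewhere contribute to roots; other lines are dominated. Here the surviving (envelope) indices are i = 4, i = 3, i = 2, i = 1, i = 0.
Intersections between consecutive envelope lines give the roots: for adjacent envelope indices i < j the intersection is x = (a_i − a_j) / (j − i). Reading off the sorted break points: {-3, 2, 6, 7}.
Verification: at each break x_0, at least two indices attain the minimum of min_i(a_i + i · x_0).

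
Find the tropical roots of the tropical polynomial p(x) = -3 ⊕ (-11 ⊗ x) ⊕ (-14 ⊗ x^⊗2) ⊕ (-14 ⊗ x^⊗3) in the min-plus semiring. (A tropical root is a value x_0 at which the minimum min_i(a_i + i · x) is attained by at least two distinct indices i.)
Roots: {0, 3, 8}

Each tropical root is a break point of the lower envelope of the lines y = a_i + i · x (there are 4 lines, with slopes 0, 1, ..., 3). Only the lines that attain the minimum somewhere contribute to roots; other lines are dominated. Here the surviving (envelope) indices are i = 3, i = 2, i = 1, i = 0.
Intersections between consecutive envelope lines give the roots: for adjacent envelope indices i < j the intersection is x = (a_i − a_j) / (j − i). Reading off the sorted break points: {0, 3, 8}.
Verification: at each break x_0, at least two indices attain the minimum of min_i(a_i + i · x_0).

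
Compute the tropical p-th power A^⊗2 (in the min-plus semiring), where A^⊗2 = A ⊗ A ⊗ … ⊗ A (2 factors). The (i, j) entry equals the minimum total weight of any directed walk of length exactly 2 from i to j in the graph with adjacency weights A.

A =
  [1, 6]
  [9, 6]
A^⊗2 =
  [2, 7]
  [10, 12]

Each entry (A^⊗2)_ij equals the minimum over all length-2 walks i = v_0 → v_1 → … → v_2 = j of Σ_t A[v_t][v_{t+1}]. For example, for (i, j) = (0, 1) we minimise over 2 possible intermediate vertex sequences; the minimum is 7, attained along the walk 0 → 0 → 1.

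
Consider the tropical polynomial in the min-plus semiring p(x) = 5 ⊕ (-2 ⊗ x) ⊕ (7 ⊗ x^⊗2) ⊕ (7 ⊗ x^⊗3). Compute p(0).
p(0) = -2

A tropical monomial a ⊗ x^⊗i evaluates to a + i · x. Evaluating each term at x = 0:
  Term 0 contributes 5 + 0 · 0 = 5
  Term 1 contributes -2 + 1 · 0 = -2
  Term 2 contributes 7 + 2 · 0 = 7
  Term 3 contributes 7 + 3 · 0 = 7
p(0) = ⊕ of these = min[5, -2, 7, 7] = -2.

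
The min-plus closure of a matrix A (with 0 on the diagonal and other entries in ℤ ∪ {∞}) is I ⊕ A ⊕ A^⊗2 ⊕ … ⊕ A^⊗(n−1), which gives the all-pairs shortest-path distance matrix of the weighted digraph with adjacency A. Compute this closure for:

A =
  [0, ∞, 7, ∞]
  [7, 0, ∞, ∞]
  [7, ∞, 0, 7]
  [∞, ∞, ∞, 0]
Closure =
  [0, ∞, 7, 14]
  [7, 0, 14, 21]
  [7, ∞, 0, 7]
  [∞, ∞, ∞, 0]

This is the Floyd-Warshall all-pairs shortest-path computation. For each intermediate vertex k = 0, 1, …, 3, update dist[i][j] ← min(dist[i][j], dist[i][k] + dist[k][j]). The final matrix gives, for each (i, j), the minimum total weight of any directed path from i to j (possibly empty when i = j).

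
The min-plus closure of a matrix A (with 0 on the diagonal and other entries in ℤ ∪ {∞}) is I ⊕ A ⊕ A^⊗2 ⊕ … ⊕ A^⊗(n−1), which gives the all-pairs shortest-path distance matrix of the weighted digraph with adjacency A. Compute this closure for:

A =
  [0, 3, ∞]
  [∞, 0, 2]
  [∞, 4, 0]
Closure =
  [0, 3, 5]
  [∞, 0, 2]
  [∞, 4, 0]

This is the Floyd-Warshall all-pairs shortest-path computation. For each intermediate vertex k = 0, 1, …, 2, update dist[i][j] ← min(dist[i][j], dist[i][k] + dist[k][j]). The final matrix gives, for each (i, j), the minimum total weight of any directed path from i to j (possibly empty when i = j).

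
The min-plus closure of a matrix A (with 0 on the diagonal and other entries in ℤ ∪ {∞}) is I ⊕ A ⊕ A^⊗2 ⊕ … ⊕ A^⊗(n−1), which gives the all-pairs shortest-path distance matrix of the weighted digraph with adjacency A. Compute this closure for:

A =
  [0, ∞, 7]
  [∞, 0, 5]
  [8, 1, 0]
Closure =
  [0, 8, 7]
  [13, 0, 5]
  [8, 1, 0]

This is the Floyd-Warshall all-pairs shortest-path computation. For each intermediate vertex k = 0, 1, …, 2, update dist[i][j] ← min(dist[i][j], dist[i][k] + dist[k][j]). The final matrix gives, for each (i, j), the minimum total weight of any directed path from i to j (possibly empty when i = j).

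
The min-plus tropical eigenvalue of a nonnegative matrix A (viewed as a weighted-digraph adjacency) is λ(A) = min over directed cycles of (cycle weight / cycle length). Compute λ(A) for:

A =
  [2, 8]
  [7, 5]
λ(A) = 2

Enumerate directed cycles and compute their means (weight / length). Sample:
  cycle 0 → 0: weight = 2, length = 1, mean = 2/1 ≈ 2.000
  cycle 1 → 1: weight = 5, length = 1, mean = 5/1 ≈ 5.000
  cycle 0 → 1 → 0: weight = 15, length = 2, mean = 15/2 ≈ 7.500
  cycle 1 → 0 → 1: weight = 15, length = 2, mean = 15/2 ≈ 7.500
Minimum mean = 2.000, attained e.g. along the cycle 0 → 0 with weight 2 and length 1. So λ(A) = 2/1 = 2.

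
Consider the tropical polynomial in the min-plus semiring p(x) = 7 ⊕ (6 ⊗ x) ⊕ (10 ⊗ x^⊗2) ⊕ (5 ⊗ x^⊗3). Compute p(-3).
p(-3) = -4

A tropical monomial a ⊗ x^⊗i evaluates to a + i · x. Evaluating each term at x = -3:
  Term 0 contributes 7 + 0 · -3 = 7
  Term 1 contributes 6 + 1 · -3 = 3
  Term 2 contributes 10 + 2 · -3 = 4
  Term 3 contributes 5 + 3 · -3 = -4
p(-3) = ⊕ of these = min[7, 3, 4, -4] = -4.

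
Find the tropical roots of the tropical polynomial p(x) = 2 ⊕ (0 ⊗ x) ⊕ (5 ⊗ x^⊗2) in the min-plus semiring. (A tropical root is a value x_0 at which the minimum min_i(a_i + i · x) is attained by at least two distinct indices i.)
Roots: {-5, 2}

Each tropical root is a break point of the lower envelope of the lines y = a_i + i · x (there are 3 lines, with slopes 0, 1, ..., 2). Only the lines that attain the minimum somewhere contribute to roots; other lines are dominated. Here the surviving (envelope) indices are i = 2, i = 1, i = 0.
Intersections between consecutive envelope lines give the roots: for adjacent envelope indices i < j the intersection is x = (a_i − a_j) / (j − i). Reading off the sorted break points: {-5, 2}.
Verification: at each break x_0, at least two indices attain the minimum of min_i(a_i + i · x_0).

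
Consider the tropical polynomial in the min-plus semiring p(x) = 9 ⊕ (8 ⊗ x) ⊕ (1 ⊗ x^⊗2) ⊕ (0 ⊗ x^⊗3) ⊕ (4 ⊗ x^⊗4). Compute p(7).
p(7) = 9

A tropical monomial a ⊗ x^⊗i evaluates to a + i · x. Evaluating each term at x = 7:
  Term 0 contributes 9 + 0 · 7 = 9
  Term 1 contributes 8 + 1 · 7 = 15
  Term 2 contributes 1 + 2 · 7 = 15
  Term 3 contributes 0 + 3 · 7 = 21
  Term 4 contributes 4 + 4 · 7 = 32
p(7) = ⊕ of these = min[9, 15, 15, 21, 32] = 9.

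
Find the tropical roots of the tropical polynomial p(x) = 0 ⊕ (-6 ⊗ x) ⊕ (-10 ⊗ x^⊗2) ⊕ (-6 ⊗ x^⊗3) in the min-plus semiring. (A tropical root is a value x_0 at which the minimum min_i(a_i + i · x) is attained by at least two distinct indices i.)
Roots: {-4, 4, 6}

Each tropical root is a break point of the lower envelope of the lines y = a_i + i · x (there are 4 lines, with slopes 0, 1, ..., 3). Only the lines that attain the minimum somewhere contribute to roots; other lines are dominated. Here the surviving (envelope) indices are i = 3, i = 2, i = 1, i = 0.
Intersections between consecutive envelope lines give the roots: for adjacent envelope indices i < j the intersection is x = (a_i − a_j) / (j − i). Reading off the sorted break points: {-4, 4, 6}.
Verification: at each break x_0, at least two indices attain the minimum of min_i(a_i + i · x_0).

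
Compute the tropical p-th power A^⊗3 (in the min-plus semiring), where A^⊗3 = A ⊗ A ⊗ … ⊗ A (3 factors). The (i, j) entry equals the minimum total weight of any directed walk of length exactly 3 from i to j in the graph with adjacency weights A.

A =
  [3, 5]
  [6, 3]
A^⊗3 =
  [9, 11]
  [12, 9]

Each entry (A^⊗3)_ij equals the minimum over all length-3 walks i = v_0 → v_1 → … → v_3 = j of Σ_t A[v_t][v_{t+1}]. For example, for (i, j) = (0, 1) we minimise over 4 possible intermediate vertex sequences; the minimum is 11, attained along the walk 0 → 0 → 0 → 1.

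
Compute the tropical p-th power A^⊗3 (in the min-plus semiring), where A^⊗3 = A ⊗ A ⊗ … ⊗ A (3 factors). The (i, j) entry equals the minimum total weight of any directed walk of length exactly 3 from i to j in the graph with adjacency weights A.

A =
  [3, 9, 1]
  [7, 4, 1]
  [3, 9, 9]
A^⊗3 =
  [7, 13, 5]
  [7, 12, 5]
  [7, 13, 7]

Each entry (A^⊗3)_ij equals the minimum over all length-3 walks i = v_0 → v_1 → … → v_3 = j of Σ_t A[v_t][v_{t+1}]. For example, for (i, j) = (0, 2) we minimise over 9 possible intermediate vertex sequences; the minimum is 5, attained along the walk 0 → 2 → 0 → 2.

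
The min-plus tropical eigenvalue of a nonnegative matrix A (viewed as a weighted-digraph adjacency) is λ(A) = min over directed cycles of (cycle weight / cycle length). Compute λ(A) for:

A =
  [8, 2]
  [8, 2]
λ(A) = 2

Enumerate directed cycles and compute their means (weight / length). Sample:
  cycle 0 → 0: weight = 8, length = 1, mean = 8/1 ≈ 8.000
  cycle 1 → 1: weight = 2, length = 1, mean = 2/1 ≈ 2.000
  cycle 0 → 1 → 0: weight = 10, length = 2, mean = 10/2 ≈ 5.000
  cycle 1 → 0 → 1: weight = 10, length = 2, mean = 10/2 ≈ 5.000
Minimum mean = 2.000, attained e.g. along the cycle 1 → 1 with weight 2 and length 1. So λ(A) = 2/1 = 2.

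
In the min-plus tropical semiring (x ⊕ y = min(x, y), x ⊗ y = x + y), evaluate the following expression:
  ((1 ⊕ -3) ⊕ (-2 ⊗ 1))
((1 ⊕ -3) ⊕ (-2 ⊗ 1)) = -3

Expand innermost to outermost. Recall ⊕ takes the minimum of its arguments and ⊗ takes their sum. Working out the expression ((1 ⊕ -3) ⊕ (-2 ⊗ 1)) gives -3.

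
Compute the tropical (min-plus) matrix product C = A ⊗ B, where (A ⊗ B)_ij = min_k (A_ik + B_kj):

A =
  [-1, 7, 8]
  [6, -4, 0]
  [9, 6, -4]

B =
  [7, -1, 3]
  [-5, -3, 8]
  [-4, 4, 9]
A ⊗ B =
  [2, -2, 2]
  [-9, -7, 4]
  [-8, 0, 5]

Apply the min-plus product entry-by-entry:
  C[0][0] = min over k of (A[0][0] + B[0][0] = -1 + 7 = 6, A[0][1] + B[1][0] = 7 + -5 = 2, A[0][2] + B[2][0] = 8 + -4 = 4) = 2 (attained at k = 1)
  C[0][1] = min over k of (A[0][0] + B[0][1] = -1 + -1 = -2, A[0][1] + B[1][1] = 7 + -3 = 4, A[0][2] + B[2][1] = 8 + 4 = 12) = -2 (attained at k = 0)
  C[0][2] = min over k of (A[0][0] + B[0][2] = -1 + 3 = 2, A[0][1] + B[1][2] = 7 + 8 = 15, A[0][2] + B[2][2] = 8 + 9 = 17) = 2 (attained at k = 0)
  C[1][0] = min over k of (A[1][0] + B[0][0] = 6 + 7 = 13, A[1][1] + B[1][0] = -4 + -5 = -9, A[1][2] + B[2][0] = 0 + -4 = -4) = -9 (attained at k = 1)
  C[1][1] = min over k of (A[1][0] + B[0][1] = 6 + -1 = 5, A[1][1] + B[1][1] = -4 + -3 = -7, A[1][2] + B[2][1] = 0 + 4 = 4) = -7 (attained at k = 1)
  C[1][2] = min over k of (A[1][0] + B[0][2] = 6 + 3 = 9, A[1][1] + B[1][2] = -4 + 8 = 4, A[1][2] + B[2][2] = 0 + 9 = 9) = 4 (attained at k = 1)
  C[2][0] = min over k of (A[2][0] + B[0][0] = 9 + 7 = 16, A[2][1] + B[1][0] = 6 + -5 = 1, A[2][2] + B[2][0] = -4 + -4 = -8) = -8 (attained at k = 2)
  C[2][1] = min over k of (A[2][0] + B[0][1] = 9 + -1 = 8, A[2][1] + B[1][1] = 6 + -3 = 3, A[2][2] + B[2][1] = -4 + 4 = 0) = 0 (attained at k = 2)
  C[2][2] = min over k of (A[2][0] + B[0][2] = 9 + 3 = 12, A[2][1] + B[1][2] = 6 + 8 = 14, A[2][2] + B[2][2] = -4 + 9 = 5) = 5 (attained at k = 2)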